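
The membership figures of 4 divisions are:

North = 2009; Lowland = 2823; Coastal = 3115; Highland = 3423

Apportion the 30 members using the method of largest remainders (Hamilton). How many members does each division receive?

Total 11370; standard divisor 11370/30 = 379.
Standard quotas: North 5.301, Lowland 7.449, Coastal 8.219, Highland 9.032.
Lower quotas: North 5, Lowland 7, Coastal 8, Highland 9 (sum 29, leaving 1 seat).
Remainders in descending order: Lowland 0.449, North 0.301, Coastal 0.219, Highland 0.032.
Largest remainder: Lowland receives the extra seat.

North: 5, Lowland: 8, Coastal: 8, Highland: 9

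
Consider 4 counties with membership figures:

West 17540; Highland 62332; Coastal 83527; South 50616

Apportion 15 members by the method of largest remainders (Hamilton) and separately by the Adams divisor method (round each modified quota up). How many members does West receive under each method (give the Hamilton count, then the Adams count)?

Hamilton: West 1, Highland 4, Coastal 6, South 4.
Adams: West 2, Highland 4, Coastal 5, South 4.
West gets 1 under Hamilton and 2 under Adams.

1 and 2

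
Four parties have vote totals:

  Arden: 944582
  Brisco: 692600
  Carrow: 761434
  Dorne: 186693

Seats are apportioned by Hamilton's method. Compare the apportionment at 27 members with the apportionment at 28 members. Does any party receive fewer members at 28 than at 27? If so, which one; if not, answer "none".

none

At 27 seats: Arden 10, Brisco 7, Carrow 8, Dorne 2.
At 28 seats: Arden 10, Brisco 8, Carrow 8, Dorne 2.
No party's allocation decreased.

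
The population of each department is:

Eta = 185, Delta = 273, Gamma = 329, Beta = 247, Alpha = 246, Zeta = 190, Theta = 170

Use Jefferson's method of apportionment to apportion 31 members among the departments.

Standard divisor 1640/31 ≈ 52.903; standard quotas: Eta 3.497, Delta 5.160, Gamma 6.219, Beta 4.669, Alpha 4.650, Zeta 3.591, Theta 3.213.
Rounding down gives 3, 5, 6, 4, 4, 3, 3 = 28 seats, so the divisor must be adjusted.
With modified divisor 47.2: modified quotas Eta 3.919, Delta 5.784, Gamma 6.970, Beta 5.233, Alpha 5.212, Zeta 4.025, Theta 3.602.
Rounding down: Eta 3, Delta 5, Gamma 6, Beta 5, Alpha 5, Zeta 4, Theta 3 (total 31).

Eta 3, Delta 5, Gamma 6, Beta 5, Alpha 5, Zeta 4, Theta 3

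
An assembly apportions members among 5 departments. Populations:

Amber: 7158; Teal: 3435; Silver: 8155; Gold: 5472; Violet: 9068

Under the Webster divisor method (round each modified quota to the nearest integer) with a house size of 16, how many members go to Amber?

3

Standard divisor 33288/16 ≈ 2080.5; standard quotas: Amber 3.441, Teal 1.651, Silver 3.920, Gold 2.630, Violet 4.359.
Rounding to the nearest integer gives Amber 3, Teal 2, Silver 4, Gold 3, Violet 4 — total 16, matching the house size, so no adjustment is needed.
Amber receives 3.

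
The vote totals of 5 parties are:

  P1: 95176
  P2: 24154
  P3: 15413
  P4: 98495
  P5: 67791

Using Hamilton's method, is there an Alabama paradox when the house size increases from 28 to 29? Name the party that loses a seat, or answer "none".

P3

At 28 seats: P1 9, P2 2, P3 2, P4 9, P5 6.
At 29 seats: P1 9, P2 2, P3 1, P4 10, P5 7.
P3 drops from 2 to 1.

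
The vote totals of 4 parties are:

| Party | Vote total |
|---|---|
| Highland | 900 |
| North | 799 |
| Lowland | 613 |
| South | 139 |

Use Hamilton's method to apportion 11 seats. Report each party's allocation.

Standard divisor: 2451 ÷ 11 ≈ 222.818.
Standard quotas: Highland 4.039, North 3.586, Lowland 2.751, South 0.624.
Lower quotas: Highland 4, North 3, Lowland 2, South 0 (sum 9, leaving 2 seats).
Remainders in descending order: Lowland 0.751, South 0.624, North 0.586, Highland 0.039.
Largest remainders: Lowland, South receive the extra seats.

Highland: 4, North: 3, Lowland: 3, South: 1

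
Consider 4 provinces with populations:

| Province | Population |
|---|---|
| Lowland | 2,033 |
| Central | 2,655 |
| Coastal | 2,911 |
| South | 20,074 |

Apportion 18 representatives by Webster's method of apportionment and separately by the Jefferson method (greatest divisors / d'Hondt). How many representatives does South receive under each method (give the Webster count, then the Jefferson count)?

13 and 14

Webster: Lowland 1, Central 2, Coastal 2, South 13.
Jefferson: Lowland 1, Central 1, Coastal 2, South 14.
South gets 13 under Webster and 14 under Jefferson.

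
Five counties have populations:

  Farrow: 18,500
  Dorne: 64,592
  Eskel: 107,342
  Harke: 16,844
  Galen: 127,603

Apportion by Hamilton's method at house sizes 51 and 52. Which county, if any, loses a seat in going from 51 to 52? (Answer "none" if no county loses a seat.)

At 51 seats: Farrow 3, Dorne 10, Eskel 16, Harke 3, Galen 19.
At 52 seats: Farrow 3, Dorne 10, Eskel 17, Harke 2, Galen 20.
Harke drops from 3 to 2.

Harke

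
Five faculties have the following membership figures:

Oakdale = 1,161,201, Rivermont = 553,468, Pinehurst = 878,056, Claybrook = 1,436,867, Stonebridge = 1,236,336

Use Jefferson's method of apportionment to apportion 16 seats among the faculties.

Oakdale 4, Rivermont 1, Pinehurst 3, Claybrook 4, Stonebridge 4

Standard divisor 5265928/16 ≈ 329120.5; standard quotas: Oakdale 3.528, Rivermont 1.682, Pinehurst 2.668, Claybrook 4.366, Stonebridge 3.756.
Rounding down gives 3, 1, 2, 4, 3 = 13 seats, so the divisor must be adjusted.
With modified divisor 288800: modified quotas Oakdale 4.021, Rivermont 1.916, Pinehurst 3.040, Claybrook 4.975, Stonebridge 4.281.
Rounding down: Oakdale 4, Rivermont 1, Pinehurst 3, Claybrook 4, Stonebridge 4 (total 16).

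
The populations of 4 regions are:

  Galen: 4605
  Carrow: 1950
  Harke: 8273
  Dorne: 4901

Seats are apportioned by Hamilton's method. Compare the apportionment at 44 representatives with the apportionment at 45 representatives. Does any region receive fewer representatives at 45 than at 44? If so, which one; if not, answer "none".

At 44 seats: Galen 10, Carrow 4, Harke 19, Dorne 11.
At 45 seats: Galen 11, Carrow 4, Harke 19, Dorne 11.
No region's allocation decreased.

none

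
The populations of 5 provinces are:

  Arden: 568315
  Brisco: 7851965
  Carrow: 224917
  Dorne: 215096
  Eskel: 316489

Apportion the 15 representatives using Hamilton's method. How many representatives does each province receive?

Standard divisor: 9176782 ÷ 15 ≈ 611785.467.
Standard quotas: Arden 0.9289, Brisco 12.8345, Carrow 0.3676, Dorne 0.3516, Eskel 0.5173.
Lower quotas: Arden 0, Brisco 12, Carrow 0, Dorne 0, Eskel 0 (sum 12, leaving 3 seats).
Remainders in descending order: Arden 0.9289, Brisco 0.8345, Eskel 0.5173, Carrow 0.3676, Dorne 0.3516.
The surplus seats go to Arden, Brisco, Eskel.

Arden: 1; Brisco: 13; Carrow: 0; Dorne: 0; Eskel: 1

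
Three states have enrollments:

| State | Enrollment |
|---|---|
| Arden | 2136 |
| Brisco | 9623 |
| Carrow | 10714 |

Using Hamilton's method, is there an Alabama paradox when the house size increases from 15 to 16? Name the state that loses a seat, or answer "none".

At 15 seats: Arden 2, Brisco 6, Carrow 7.
At 16 seats: Arden 1, Brisco 7, Carrow 8.
Arden drops from 2 to 1.

Arden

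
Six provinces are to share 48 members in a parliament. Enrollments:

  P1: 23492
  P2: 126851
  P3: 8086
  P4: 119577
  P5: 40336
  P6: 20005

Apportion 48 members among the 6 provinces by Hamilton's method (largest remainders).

P1: 3, P2: 18, P3: 1, P4: 17, P5: 6, P6: 3

Standard divisor: 338347 ÷ 48 ≈ 7048.896.
Standard quotas: P1 3.3327, P2 17.9959, P3 1.1471, P4 16.9639, P5 5.7223, P6 2.8380.
Lower quotas: P1 3, P2 17, P3 1, P4 16, P5 5, P6 2 (sum 44, leaving 4 seats).
Remainders in descending order: P2 0.9959, P4 0.9639, P6 0.8380, P5 0.7223, P1 0.3327, P3 0.1471.
The surplus seats go to P2, P4, P6, P5.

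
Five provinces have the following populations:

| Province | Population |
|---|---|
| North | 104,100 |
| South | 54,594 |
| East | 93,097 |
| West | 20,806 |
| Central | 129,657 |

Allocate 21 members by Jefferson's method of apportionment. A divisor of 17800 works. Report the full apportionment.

North=5, South=3, East=5, West=1, Central=7

With modified divisor 17800: modified quotas North 5.848, South 3.067, East 5.230, West 1.169, Central 7.284.
Rounding down: North 5, South 3, East 5, West 1, Central 7 (total 21).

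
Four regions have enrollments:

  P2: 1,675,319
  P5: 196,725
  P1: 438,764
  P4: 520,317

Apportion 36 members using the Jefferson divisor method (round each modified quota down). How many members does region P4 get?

7

Standard divisor 2831125/36 ≈ 78642.361; standard quotas: P2 21.303, P5 2.502, P1 5.579, P4 6.616.
Rounding down gives 21, 2, 5, 6 = 34 seats, so the divisor must be adjusted.
With modified divisor 73700: modified quotas P2 22.732, P5 2.669, P1 5.953, P4 7.060.
Rounding down: P2 22, P5 2, P1 5, P4 7 (total 36).
P4 receives 7.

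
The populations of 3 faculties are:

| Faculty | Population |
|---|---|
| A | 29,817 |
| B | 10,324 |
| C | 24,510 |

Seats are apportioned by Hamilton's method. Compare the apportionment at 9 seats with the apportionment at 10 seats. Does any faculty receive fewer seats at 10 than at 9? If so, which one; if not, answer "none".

B

At 9 seats: A 4, B 2, C 3.
At 10 seats: A 5, B 1, C 4.
B drops from 2 to 1.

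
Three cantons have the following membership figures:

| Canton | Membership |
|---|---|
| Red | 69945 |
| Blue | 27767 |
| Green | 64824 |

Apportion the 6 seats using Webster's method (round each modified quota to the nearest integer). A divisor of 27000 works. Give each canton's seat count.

Red 3; Blue 1; Green 2

With modified divisor 27000: modified quotas Red 2.591, Blue 1.028, Green 2.401.
Rounding to the nearest integer: Red 3, Blue 1, Green 2 (total 6).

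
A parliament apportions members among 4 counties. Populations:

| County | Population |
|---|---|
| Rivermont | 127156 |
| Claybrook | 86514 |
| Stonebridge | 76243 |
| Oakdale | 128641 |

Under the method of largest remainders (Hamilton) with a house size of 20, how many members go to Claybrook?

The standard divisor is 418554/20 ≈ 20927.7.
Standard quotas: Rivermont 6.0760, Claybrook 4.1339, Stonebridge 3.6432, Oakdale 6.1469.
Lower quotas: Rivermont 6, Claybrook 4, Stonebridge 3, Oakdale 6 (sum 19, leaving 1 seat).
Remainders in descending order: Stonebridge 0.6432, Oakdale 0.1469, Claybrook 0.1339, Rivermont 0.0760.
Largest remainder: Stonebridge receives the extra seat.
Claybrook receives 4.

4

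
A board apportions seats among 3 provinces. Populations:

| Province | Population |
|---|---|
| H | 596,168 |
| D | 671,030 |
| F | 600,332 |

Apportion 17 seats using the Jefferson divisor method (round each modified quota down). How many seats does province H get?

Standard divisor 1867530/17 ≈ 109854.706; standard quotas: H 5.427, D 6.108, F 5.465.
Rounding down gives 5, 6, 5 = 16 seats, so the divisor must be adjusted.
With modified divisor 99700: modified quotas H 5.980, D 6.730, F 6.021.
Rounding down: H 5, D 6, F 6 (total 17).
H receives 5.

5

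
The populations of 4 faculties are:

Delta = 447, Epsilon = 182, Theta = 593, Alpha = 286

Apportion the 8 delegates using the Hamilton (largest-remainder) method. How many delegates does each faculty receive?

Delta=2, Epsilon=1, Theta=3, Alpha=2

The standard divisor is 1508/8 ≈ 188.5.
Standard quotas: Delta 2.371, Epsilon 0.966, Theta 3.146, Alpha 1.517.
Lower quotas: Delta 2, Epsilon 0, Theta 3, Alpha 1 (sum 6, leaving 2 seats).
Remainders in descending order: Epsilon 0.966, Alpha 0.517, Delta 0.371, Theta 0.146.
The surplus seats go to Epsilon, Alpha.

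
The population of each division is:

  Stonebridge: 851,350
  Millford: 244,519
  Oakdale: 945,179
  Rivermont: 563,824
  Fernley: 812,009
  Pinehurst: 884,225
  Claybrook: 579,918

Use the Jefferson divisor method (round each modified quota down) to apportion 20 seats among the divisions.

Stonebridge 4; Millford 1; Oakdale 4; Rivermont 2; Fernley 3; Pinehurst 4; Claybrook 2

Standard divisor 4881024/20 ≈ 244051.2; standard quotas: Stonebridge 3.488, Millford 1.002, Oakdale 3.873, Rivermont 2.310, Fernley 3.327, Pinehurst 3.623, Claybrook 2.376.
Rounding down gives 3, 1, 3, 2, 3, 3, 2 = 17 seats, so the divisor must be adjusted.
With modified divisor 207900: modified quotas Stonebridge 4.095, Millford 1.176, Oakdale 4.546, Rivermont 2.712, Fernley 3.906, Pinehurst 4.253, Claybrook 2.789.
Rounding down: Stonebridge 4, Millford 1, Oakdale 4, Rivermont 2, Fernley 3, Pinehurst 4, Claybrook 2 (total 20).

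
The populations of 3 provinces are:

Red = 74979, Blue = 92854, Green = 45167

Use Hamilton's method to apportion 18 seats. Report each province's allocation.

Red 6, Blue 8, Green 4

The standard divisor is 213000/18 ≈ 11833.333.
Standard quotas: Red 6.3363, Blue 7.8468, Green 3.8169.
Lower quotas: Red 6, Blue 7, Green 3 (sum 16, leaving 2 seats).
Remainders in descending order: Blue 0.8468, Green 0.8169, Red 0.3363.
The surplus seats go to Blue, Green.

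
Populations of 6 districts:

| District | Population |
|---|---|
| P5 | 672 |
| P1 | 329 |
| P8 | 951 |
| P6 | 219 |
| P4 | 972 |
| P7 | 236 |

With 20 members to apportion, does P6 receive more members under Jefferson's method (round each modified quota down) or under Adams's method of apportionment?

Adams

Jefferson: P5 4, P1 2, P8 6, P6 1, P4 6, P7 1.
Adams: P5 4, P1 2, P8 5, P6 2, P4 5, P7 2.
P6 gets 1 under Jefferson and 2 under Adams.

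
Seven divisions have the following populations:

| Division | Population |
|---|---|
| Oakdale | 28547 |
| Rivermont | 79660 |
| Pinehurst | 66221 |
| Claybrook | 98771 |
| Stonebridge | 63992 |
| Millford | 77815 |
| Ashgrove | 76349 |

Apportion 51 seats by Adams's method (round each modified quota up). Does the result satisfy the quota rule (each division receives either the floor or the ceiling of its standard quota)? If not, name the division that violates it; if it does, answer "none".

none

Standard quotas: Oakdale 2.963, Rivermont 8.268, Pinehurst 6.873, Claybrook 10.252, Stonebridge 6.642, Millford 8.077, Ashgrove 7.925.
Adams allocation: Oakdale 3, Rivermont 8, Pinehurst 7, Claybrook 10, Stonebridge 7, Millford 8, Ashgrove 8.
Every allocation lies between the lower and upper quota.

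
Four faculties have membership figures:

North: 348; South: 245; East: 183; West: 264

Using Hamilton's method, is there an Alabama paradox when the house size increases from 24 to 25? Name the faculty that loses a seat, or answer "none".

none

At 24 seats: North 8, South 6, East 4, West 6.
At 25 seats: North 8, South 6, East 5, West 6.
No faculty's allocation decreased.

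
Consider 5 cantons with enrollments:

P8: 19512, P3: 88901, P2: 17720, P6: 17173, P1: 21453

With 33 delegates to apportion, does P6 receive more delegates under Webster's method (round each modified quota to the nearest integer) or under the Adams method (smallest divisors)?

Webster: P8 4, P3 18, P2 4, P6 3, P1 4.
Adams: P8 4, P3 17, P2 4, P6 4, P1 4.
P6 gets 3 under Webster and 4 under Adams.

Adams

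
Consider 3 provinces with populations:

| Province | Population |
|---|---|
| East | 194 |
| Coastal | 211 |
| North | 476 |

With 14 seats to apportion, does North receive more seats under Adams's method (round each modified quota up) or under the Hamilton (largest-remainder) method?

Hamilton

Adams: East 3, Coastal 4, North 7.
Hamilton: East 3, Coastal 3, North 8.
North gets 7 under Adams and 8 under Hamilton.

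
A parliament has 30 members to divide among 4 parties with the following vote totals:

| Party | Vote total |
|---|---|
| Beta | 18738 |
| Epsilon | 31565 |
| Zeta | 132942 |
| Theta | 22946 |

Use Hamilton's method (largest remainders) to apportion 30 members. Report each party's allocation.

Beta: 3; Epsilon: 5; Zeta: 19; Theta: 3

Total 206191; standard divisor 206191/30 ≈ 6873.033.
Standard quotas: Beta 2.7263, Epsilon 4.5926, Zeta 19.3426, Theta 3.3386.
Lower quotas: Beta 2, Epsilon 4, Zeta 19, Theta 3 (sum 28, leaving 2 seats).
Remainders in descending order: Beta 0.7263, Epsilon 0.5926, Zeta 0.3426, Theta 0.3386.
Largest remainders: Beta, Epsilon receive the extra seats.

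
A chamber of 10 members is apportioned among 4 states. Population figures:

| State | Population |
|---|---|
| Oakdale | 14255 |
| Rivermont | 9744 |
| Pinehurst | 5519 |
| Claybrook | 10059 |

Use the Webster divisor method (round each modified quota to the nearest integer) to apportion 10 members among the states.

Standard divisor 39577/10 ≈ 3957.7; standard quotas: Oakdale 3.602, Rivermont 2.462, Pinehurst 1.394, Claybrook 2.542.
Rounding to the nearest integer gives Oakdale 4, Rivermont 2, Pinehurst 1, Claybrook 3 — total 10, matching the house size, so no adjustment is needed.

Oakdale: 4; Rivermont: 2; Pinehurst: 1; Claybrook: 3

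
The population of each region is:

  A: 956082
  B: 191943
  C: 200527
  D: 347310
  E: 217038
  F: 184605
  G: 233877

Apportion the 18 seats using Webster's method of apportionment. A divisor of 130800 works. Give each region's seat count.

With modified divisor 130800: modified quotas A 7.309, B 1.467, C 1.533, D 2.655, E 1.659, F 1.411, G 1.788.
Rounding to the nearest integer: A 7, B 1, C 2, D 3, E 2, F 1, G 2 (total 18).

A 7, B 1, C 2, D 3, E 2, F 1, G 2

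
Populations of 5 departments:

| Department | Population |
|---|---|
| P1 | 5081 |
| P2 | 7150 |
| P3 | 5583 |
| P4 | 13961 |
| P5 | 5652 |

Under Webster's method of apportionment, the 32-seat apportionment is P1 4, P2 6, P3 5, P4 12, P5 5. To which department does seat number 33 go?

Priority for the next seat is population ÷ (current seats + 0.5).
Priorities: P1 1129.111, P2 1100.000, P3 1015.091, P4 1116.880, P5 1027.636.
Highest priority: P1.

P1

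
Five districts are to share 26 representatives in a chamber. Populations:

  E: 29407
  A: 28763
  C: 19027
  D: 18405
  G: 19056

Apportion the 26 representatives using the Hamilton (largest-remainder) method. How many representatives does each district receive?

E 7; A 7; C 4; D 4; G 4

Standard divisor: 114658 ÷ 26 ≈ 4409.923.
Standard quotas: E 6.6684, A 6.5223, C 4.3146, D 4.1735, G 4.3212.
Lower quotas: E 6, A 6, C 4, D 4, G 4 (sum 24, leaving 2 seats).
Remainders in descending order: E 0.6684, A 0.5223, G 0.3212, C 0.3146, D 0.1735.
Largest remainders: E, A receive the extra seats.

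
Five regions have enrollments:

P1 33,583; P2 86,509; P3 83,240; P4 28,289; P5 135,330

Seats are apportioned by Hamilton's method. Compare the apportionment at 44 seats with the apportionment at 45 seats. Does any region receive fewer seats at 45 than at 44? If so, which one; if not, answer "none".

At 44 seats: P1 4, P2 10, P3 10, P4 4, P5 16.
At 45 seats: P1 4, P2 11, P3 10, P4 3, P5 17.
P4 drops from 4 to 3.

P4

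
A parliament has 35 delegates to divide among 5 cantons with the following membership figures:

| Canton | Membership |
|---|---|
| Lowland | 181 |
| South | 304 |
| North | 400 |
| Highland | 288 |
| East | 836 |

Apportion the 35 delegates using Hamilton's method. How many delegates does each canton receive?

The standard divisor is 2009/35 ≈ 57.4.
Standard quotas: Lowland 3.153, South 5.296, North 6.969, Highland 5.017, East 14.564.
Lower quotas: Lowland 3, South 5, North 6, Highland 5, East 14 (sum 33, leaving 2 seats).
Remainders in descending order: North 0.969, East 0.564, South 0.296, Lowland 0.153, Highland 0.017.
The surplus seats go to North, East.

Lowland 3; South 5; North 7; Highland 5; East 15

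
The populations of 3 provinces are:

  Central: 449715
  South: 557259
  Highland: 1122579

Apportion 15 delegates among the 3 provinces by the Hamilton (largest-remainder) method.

Central: 3; South: 4; Highland: 8

Total 2129553; standard divisor 2129553/15 ≈ 141970.2.
Standard quotas: Central 3.1677, South 3.9252, Highland 7.9071.
Lower quotas: Central 3, South 3, Highland 7 (sum 13, leaving 2 seats).
Remainders in descending order: South 0.9252, Highland 0.9071, Central 0.1677.
The surplus seats go to South, Highland.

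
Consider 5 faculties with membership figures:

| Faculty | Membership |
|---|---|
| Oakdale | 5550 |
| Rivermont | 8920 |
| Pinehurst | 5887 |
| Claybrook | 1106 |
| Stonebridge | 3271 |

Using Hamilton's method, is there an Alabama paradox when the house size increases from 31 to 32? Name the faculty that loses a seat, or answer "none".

At 31 seats: Oakdale 7, Rivermont 11, Pinehurst 7, Claybrook 2, Stonebridge 4.
At 32 seats: Oakdale 7, Rivermont 12, Pinehurst 8, Claybrook 1, Stonebridge 4.
Claybrook drops from 2 to 1.

Claybrook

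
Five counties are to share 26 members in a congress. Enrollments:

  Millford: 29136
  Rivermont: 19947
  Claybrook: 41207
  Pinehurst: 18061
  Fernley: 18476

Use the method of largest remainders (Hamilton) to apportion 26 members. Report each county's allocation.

Millford=6, Rivermont=4, Claybrook=8, Pinehurst=4, Fernley=4

Standard divisor: 126827 ÷ 26 ≈ 4877.962.
Standard quotas: Millford 5.9730, Rivermont 4.0892, Claybrook 8.4476, Pinehurst 3.7026, Fernley 3.7876.
Lower quotas: Millford 5, Rivermont 4, Claybrook 8, Pinehurst 3, Fernley 3 (sum 23, leaving 3 seats).
Remainders in descending order: Millford 0.9730, Fernley 0.7876, Pinehurst 0.7026, Claybrook 0.4476, Rivermont 0.0892.
Largest remainders: Millford, Fernley, Pinehurst receive the extra seats.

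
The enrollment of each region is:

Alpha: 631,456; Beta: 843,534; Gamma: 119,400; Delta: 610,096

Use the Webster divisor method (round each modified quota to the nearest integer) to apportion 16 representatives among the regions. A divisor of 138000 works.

Alpha 5, Beta 6, Gamma 1, Delta 4

With modified divisor 138000: modified quotas Alpha 4.576, Beta 6.113, Gamma 0.865, Delta 4.421.
Rounding to the nearest integer: Alpha 5, Beta 6, Gamma 1, Delta 4 (total 16).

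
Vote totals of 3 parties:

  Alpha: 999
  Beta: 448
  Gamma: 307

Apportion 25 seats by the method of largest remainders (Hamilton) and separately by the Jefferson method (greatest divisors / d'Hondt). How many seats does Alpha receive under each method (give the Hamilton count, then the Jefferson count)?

Hamilton: Alpha 14, Beta 7, Gamma 4.
Jefferson: Alpha 15, Beta 6, Gamma 4.
Alpha gets 14 under Hamilton and 15 under Jefferson.

14 and 15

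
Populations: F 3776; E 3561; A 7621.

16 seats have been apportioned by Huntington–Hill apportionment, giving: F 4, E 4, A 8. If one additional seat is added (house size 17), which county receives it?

A

Priority for the next seat is population ÷ (√(s·(s+1))).
Priorities: F 844.339, E 796.264, A 898.143.
Highest priority: A.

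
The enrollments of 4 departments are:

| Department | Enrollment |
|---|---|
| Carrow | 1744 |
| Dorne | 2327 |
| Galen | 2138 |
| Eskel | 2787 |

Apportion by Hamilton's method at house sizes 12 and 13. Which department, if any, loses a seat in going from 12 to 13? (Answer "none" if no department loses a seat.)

At 12 seats: Carrow 2, Dorne 3, Galen 3, Eskel 4.
At 13 seats: Carrow 3, Dorne 3, Galen 3, Eskel 4.
No department's allocation decreased.

none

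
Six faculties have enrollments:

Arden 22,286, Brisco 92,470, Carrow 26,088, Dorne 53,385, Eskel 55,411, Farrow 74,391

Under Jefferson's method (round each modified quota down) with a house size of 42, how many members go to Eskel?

7

Standard divisor 324031/42 ≈ 7715.024; standard quotas: Arden 2.889, Brisco 11.986, Carrow 3.381, Dorne 6.920, Eskel 7.182, Farrow 9.642.
Rounding down gives 2, 11, 3, 6, 7, 9 = 38 seats, so the divisor must be adjusted.
With modified divisor 7300: modified quotas Arden 3.053, Brisco 12.667, Carrow 3.574, Dorne 7.313, Eskel 7.591, Farrow 10.191.
Rounding down: Arden 3, Brisco 12, Carrow 3, Dorne 7, Eskel 7, Farrow 10 (total 42).
Eskel receives 7.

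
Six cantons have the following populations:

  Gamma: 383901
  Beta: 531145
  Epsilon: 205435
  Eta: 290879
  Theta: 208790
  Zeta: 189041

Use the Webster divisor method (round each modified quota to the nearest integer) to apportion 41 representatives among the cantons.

Gamma 9, Beta 12, Epsilon 5, Eta 6, Theta 5, Zeta 4

Standard divisor 1809191/41 ≈ 44126.61; standard quotas: Gamma 8.700, Beta 12.037, Epsilon 4.656, Eta 6.592, Theta 4.732, Zeta 4.284.
Rounding to the nearest integer gives 9, 12, 5, 7, 5, 4 = 42 seats, so the divisor must be adjusted.
With modified divisor 45000: modified quotas Gamma 8.531, Beta 11.803, Epsilon 4.565, Eta 6.464, Theta 4.640, Zeta 4.201.
Rounding to the nearest integer: Gamma 9, Beta 12, Epsilon 5, Eta 6, Theta 5, Zeta 4 (total 41).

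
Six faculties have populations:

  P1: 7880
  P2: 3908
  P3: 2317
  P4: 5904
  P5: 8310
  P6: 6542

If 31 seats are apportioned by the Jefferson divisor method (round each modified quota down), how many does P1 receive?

7

Standard divisor 34861/31 ≈ 1124.548; standard quotas: P1 7.007, P2 3.475, P3 2.060, P4 5.250, P5 7.390, P6 5.817.
Rounding down gives 7, 3, 2, 5, 7, 5 = 29 seats, so the divisor must be adjusted.
With modified divisor 1000: modified quotas P1 7.880, P2 3.908, P3 2.317, P4 5.904, P5 8.310, P6 6.542.
Rounding down: P1 7, P2 3, P3 2, P4 5, P5 8, P6 6 (total 31).
P1 receives 7.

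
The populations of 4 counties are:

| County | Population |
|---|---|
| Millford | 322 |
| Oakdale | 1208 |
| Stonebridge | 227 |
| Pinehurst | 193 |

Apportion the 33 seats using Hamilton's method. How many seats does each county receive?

Millford=6, Oakdale=20, Stonebridge=4, Pinehurst=3

Standard divisor: 1950 ÷ 33 ≈ 59.091.
Standard quotas: Millford 5.449, Oakdale 20.443, Stonebridge 3.842, Pinehurst 3.266.
Lower quotas: Millford 5, Oakdale 20, Stonebridge 3, Pinehurst 3 (sum 31, leaving 2 seats).
Remainders in descending order: Stonebridge 0.842, Millford 0.449, Oakdale 0.443, Pinehurst 0.266.
Largest remainders: Stonebridge, Millford receive the extra seats.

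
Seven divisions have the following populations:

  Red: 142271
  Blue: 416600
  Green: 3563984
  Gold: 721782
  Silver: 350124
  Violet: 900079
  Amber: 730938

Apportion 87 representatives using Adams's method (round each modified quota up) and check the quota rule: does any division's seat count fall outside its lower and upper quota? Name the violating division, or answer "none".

Standard quotas: Red 1.813, Blue 5.310, Green 45.426, Gold 9.200, Silver 4.463, Violet 11.472, Amber 9.316.
Adams allocation: Red 2, Blue 6, Green 44, Gold 9, Silver 5, Violet 12, Amber 9.
Green has quota 45.426 (lower 45, upper 46) but receives 44 — outside the quota interval.

Green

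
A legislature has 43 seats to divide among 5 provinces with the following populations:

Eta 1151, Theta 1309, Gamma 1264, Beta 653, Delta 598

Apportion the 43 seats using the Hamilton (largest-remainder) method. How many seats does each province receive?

The standard divisor is 4975/43 ≈ 115.698.
Standard quotas: Eta 9.948, Theta 11.314, Gamma 10.925, Beta 5.644, Delta 5.169.
Lower quotas: Eta 9, Theta 11, Gamma 10, Beta 5, Delta 5 (sum 40, leaving 3 seats).
Remainders in descending order: Eta 0.948, Gamma 0.925, Beta 0.644, Theta 0.314, Delta 0.169.
Largest remainders: Eta, Gamma, Beta receive the extra seats.

Eta=10, Theta=11, Gamma=11, Beta=6, Delta=5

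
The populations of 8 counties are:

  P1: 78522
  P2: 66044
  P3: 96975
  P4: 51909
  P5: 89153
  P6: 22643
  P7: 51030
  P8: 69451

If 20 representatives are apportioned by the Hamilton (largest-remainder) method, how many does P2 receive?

2

The standard divisor is 525727/20 ≈ 26286.35.
Standard quotas: P1 2.9872, P2 2.5125, P3 3.6892, P4 1.9748, P5 3.3916, P6 0.8614, P7 1.9413, P8 2.6421.
Lower quotas: P1 2, P2 2, P3 3, P4 1, P5 3, P6 0, P7 1, P8 2 (sum 14, leaving 6 seats).
Remainders in descending order: P1 0.9872, P4 0.9748, P7 0.9413, P6 0.8614, P3 0.6892, P8 0.6421, P2 0.5125, P5 0.3916.
Largest remainders: P1, P4, P7, P6, P3, P8 receive the extra seats.
P2 receives 2.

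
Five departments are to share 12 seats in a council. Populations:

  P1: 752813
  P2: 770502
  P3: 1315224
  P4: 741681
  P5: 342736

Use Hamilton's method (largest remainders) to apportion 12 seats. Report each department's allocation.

Standard divisor: 3922956 ÷ 12 = 326913.
Standard quotas: P1 2.3028, P2 2.3569, P3 4.0232, P4 2.2687, P5 1.0484.
Lower quotas: P1 2, P2 2, P3 4, P4 2, P5 1 (sum 11, leaving 1 seat).
Remainders in descending order: P2 0.3569, P1 0.3028, P4 0.2687, P5 0.0484, P3 0.0232.
Largest remainder: P2 receives the extra seat.

P1=2; P2=3; P3=4; P4=2; P5=1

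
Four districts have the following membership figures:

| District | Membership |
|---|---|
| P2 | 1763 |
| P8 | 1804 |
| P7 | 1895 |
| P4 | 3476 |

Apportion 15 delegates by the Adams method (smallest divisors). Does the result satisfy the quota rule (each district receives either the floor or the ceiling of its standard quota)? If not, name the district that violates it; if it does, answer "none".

none

Standard quotas: P2 2.959, P8 3.028, P7 3.180, P4 5.834.
Adams allocation: P2 3, P8 3, P7 3, P4 6.
Every allocation lies between the lower and upper quota.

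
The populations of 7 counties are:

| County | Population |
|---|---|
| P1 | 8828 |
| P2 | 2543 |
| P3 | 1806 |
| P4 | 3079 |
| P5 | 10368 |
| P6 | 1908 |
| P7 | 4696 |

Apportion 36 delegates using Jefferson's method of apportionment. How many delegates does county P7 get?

Standard divisor 33228/36 ≈ 923; standard quotas: P1 9.564, P2 2.755, P3 1.957, P4 3.336, P5 11.233, P6 2.067, P7 5.088.
Rounding down gives 9, 2, 1, 3, 11, 2, 5 = 33 seats, so the divisor must be adjusted.
With modified divisor 860: modified quotas P1 10.265, P2 2.957, P3 2.100, P4 3.580, P5 12.056, P6 2.219, P7 5.460.
Rounding down: P1 10, P2 2, P3 2, P4 3, P5 12, P6 2, P7 5 (total 36).
P7 receives 5.

5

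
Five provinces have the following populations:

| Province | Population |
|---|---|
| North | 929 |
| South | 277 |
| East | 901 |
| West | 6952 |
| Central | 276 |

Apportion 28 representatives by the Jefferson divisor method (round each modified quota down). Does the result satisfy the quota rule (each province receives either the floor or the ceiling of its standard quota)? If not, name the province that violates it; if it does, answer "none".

West

Standard quotas: North 2.787, South 0.831, East 2.703, West 20.852, Central 0.828.
Jefferson allocation: North 3, South 0, East 2, West 23, Central 0.
West has quota 20.852 (lower 20, upper 21) but receives 23 — outside the quota interval.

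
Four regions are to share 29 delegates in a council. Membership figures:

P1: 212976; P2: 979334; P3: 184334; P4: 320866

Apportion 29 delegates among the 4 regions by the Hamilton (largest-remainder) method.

Total 1697510; standard divisor 1697510/29 ≈ 58534.828.
Standard quotas: P1 3.6384, P2 16.7308, P3 3.1491, P4 5.4816.
Lower quotas: P1 3, P2 16, P3 3, P4 5 (sum 27, leaving 2 seats).
Remainders in descending order: P2 0.7308, P1 0.6384, P4 0.4816, P3 0.1491.
The surplus seats go to P2, P1.

P1 4; P2 17; P3 3; P4 5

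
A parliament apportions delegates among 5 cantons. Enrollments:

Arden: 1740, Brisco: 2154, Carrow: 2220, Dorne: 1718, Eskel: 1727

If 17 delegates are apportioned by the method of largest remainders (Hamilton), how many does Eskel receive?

3

Standard divisor: 9559 ÷ 17 ≈ 562.294.
Standard quotas: Arden 3.094, Brisco 3.831, Carrow 3.948, Dorne 3.055, Eskel 3.071.
Lower quotas: Arden 3, Brisco 3, Carrow 3, Dorne 3, Eskel 3 (sum 15, leaving 2 seats).
Remainders in descending order: Carrow 0.948, Brisco 0.831, Arden 0.094, Eskel 0.071, Dorne 0.055.
Largest remainders: Carrow, Brisco receive the extra seats.
Eskel receives 3.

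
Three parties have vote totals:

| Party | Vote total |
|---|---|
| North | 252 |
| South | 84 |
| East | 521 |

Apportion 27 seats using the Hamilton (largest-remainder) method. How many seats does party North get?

The standard divisor is 857/27 ≈ 31.741.
Standard quotas: North 7.939, South 2.646, East 16.414.
Lower quotas: North 7, South 2, East 16 (sum 25, leaving 2 seats).
Remainders in descending order: North 0.939, South 0.646, East 0.414.
The surplus seats go to North, South.
North receives 8.

8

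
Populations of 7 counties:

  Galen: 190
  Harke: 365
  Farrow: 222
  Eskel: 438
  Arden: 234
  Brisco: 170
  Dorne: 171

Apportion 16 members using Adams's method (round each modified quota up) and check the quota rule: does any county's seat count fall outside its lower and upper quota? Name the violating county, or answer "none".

none

Standard quotas: Galen 1.698, Harke 3.263, Farrow 1.984, Eskel 3.915, Arden 2.092, Brisco 1.520, Dorne 1.528.
Adams allocation: Galen 2, Harke 3, Farrow 2, Eskel 3, Arden 2, Brisco 2, Dorne 2.
Every allocation lies between the lower and upper quota.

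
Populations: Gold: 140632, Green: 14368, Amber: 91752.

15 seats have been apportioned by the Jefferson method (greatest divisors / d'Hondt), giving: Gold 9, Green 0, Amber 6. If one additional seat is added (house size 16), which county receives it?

Priority for the next seat is population ÷ (current seats + 1).
Priorities: Gold 14063.200, Green 14368.000, Amber 13107.429.
Highest priority: Green.

Green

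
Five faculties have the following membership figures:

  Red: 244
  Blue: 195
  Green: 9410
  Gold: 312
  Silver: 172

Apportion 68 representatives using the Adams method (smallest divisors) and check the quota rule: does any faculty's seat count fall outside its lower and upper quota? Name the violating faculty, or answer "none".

Standard quotas: Red 1.606, Blue 1.283, Green 61.926, Gold 2.053, Silver 1.132.
Adams allocation: Red 2, Blue 2, Green 60, Gold 2, Silver 2.
Green has quota 61.926 (lower 61, upper 62) but receives 60 — outside the quota interval.

Green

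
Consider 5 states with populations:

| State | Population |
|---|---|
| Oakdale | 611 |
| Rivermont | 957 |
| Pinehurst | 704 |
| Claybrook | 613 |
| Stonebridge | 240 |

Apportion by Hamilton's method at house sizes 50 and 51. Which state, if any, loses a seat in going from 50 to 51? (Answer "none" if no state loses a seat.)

none

At 50 seats: Oakdale 10, Rivermont 15, Pinehurst 11, Claybrook 10, Stonebridge 4.
At 51 seats: Oakdale 10, Rivermont 16, Pinehurst 11, Claybrook 10, Stonebridge 4.
No state's allocation decreased.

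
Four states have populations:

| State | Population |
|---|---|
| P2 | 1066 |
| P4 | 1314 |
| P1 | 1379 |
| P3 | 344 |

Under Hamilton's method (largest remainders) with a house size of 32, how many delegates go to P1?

The standard divisor is 4103/32 ≈ 128.219.
Standard quotas: P2 8.314, P4 10.248, P1 10.755, P3 2.683.
Lower quotas: P2 8, P4 10, P1 10, P3 2 (sum 30, leaving 2 seats).
Remainders in descending order: P1 0.755, P3 0.683, P2 0.314, P4 0.248.
Largest remainders: P1, P3 receive the extra seats.
P1 receives 11.

11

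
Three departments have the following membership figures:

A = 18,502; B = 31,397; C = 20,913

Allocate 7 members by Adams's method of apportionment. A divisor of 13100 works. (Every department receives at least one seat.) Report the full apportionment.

A: 2, B: 3, C: 2

With modified divisor 13100: modified quotas A 1.412, B 2.397, C 1.596.
Rounding up: A 2, B 3, C 2 (total 7).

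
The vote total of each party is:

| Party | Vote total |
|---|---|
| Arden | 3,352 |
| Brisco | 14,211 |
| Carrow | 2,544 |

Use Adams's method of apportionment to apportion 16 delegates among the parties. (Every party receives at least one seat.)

Arden 3, Brisco 11, Carrow 2

Standard divisor 20107/16 ≈ 1256.688; standard quotas: Arden 2.667, Brisco 11.308, Carrow 2.024.
Rounding up gives 3, 12, 3 = 18 seats, so the divisor must be adjusted.
With modified divisor 1400: modified quotas Arden 2.394, Brisco 10.151, Carrow 1.817.
Rounding up: Arden 3, Brisco 11, Carrow 2 (total 16).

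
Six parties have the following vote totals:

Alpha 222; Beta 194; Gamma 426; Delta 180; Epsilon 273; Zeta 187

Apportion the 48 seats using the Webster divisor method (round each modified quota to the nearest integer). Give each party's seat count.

Standard divisor 1482/48 ≈ 30.875; standard quotas: Alpha 7.190, Beta 6.283, Gamma 13.798, Delta 5.830, Epsilon 8.842, Zeta 6.057.
Rounding to the nearest integer gives Alpha 7, Beta 6, Gamma 14, Delta 6, Epsilon 9, Zeta 6 — total 48, matching the house size, so no adjustment is needed.

Alpha 7, Beta 6, Gamma 14, Delta 6, Epsilon 9, Zeta 6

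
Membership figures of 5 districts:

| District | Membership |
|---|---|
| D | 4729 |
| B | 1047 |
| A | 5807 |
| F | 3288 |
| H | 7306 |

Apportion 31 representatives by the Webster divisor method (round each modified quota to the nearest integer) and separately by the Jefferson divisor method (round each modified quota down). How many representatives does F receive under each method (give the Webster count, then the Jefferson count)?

Webster: D 7, B 1, A 8, F 5, H 10.
Jefferson: D 7, B 1, A 8, F 4, H 11.
F gets 5 under Webster and 4 under Jefferson.

5 and 4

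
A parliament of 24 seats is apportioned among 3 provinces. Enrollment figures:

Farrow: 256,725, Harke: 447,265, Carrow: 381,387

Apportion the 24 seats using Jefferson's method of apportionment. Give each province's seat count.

Farrow=6, Harke=10, Carrow=8

Standard divisor 1085377/24 ≈ 45224.042; standard quotas: Farrow 5.677, Harke 9.890, Carrow 8.433.
Rounding down gives 5, 9, 8 = 22 seats, so the divisor must be adjusted.
With modified divisor 42600: modified quotas Farrow 6.026, Harke 10.499, Carrow 8.953.
Rounding down: Farrow 6, Harke 10, Carrow 8 (total 24).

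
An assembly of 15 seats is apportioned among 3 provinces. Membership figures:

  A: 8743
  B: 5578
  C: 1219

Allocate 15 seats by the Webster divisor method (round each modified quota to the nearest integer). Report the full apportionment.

Standard divisor 15540/15 ≈ 1036; standard quotas: A 8.439, B 5.384, C 1.177.
Rounding to the nearest integer gives 8, 5, 1 = 14 seats, so the divisor must be adjusted.
With modified divisor 1020: modified quotas A 8.572, B 5.469, C 1.195.
Rounding to the nearest integer: A 9, B 5, C 1 (total 15).

A: 9, B: 5, C: 1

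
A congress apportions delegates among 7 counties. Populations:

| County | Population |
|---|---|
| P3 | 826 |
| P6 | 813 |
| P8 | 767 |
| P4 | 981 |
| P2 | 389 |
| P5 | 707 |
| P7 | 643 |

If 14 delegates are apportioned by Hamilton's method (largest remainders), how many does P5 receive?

Standard divisor: 5126 ÷ 14 ≈ 366.143.
Standard quotas: P3 2.256, P6 2.220, P8 2.095, P4 2.679, P2 1.062, P5 1.931, P7 1.756.
Lower quotas: P3 2, P6 2, P8 2, P4 2, P2 1, P5 1, P7 1 (sum 11, leaving 3 seats).
Remainders in descending order: P5 0.931, P7 0.756, P4 0.679, P3 0.256, P6 0.220, P8 0.095, P2 0.062.
The surplus seats go to P5, P7, P4.
P5 receives 2.

2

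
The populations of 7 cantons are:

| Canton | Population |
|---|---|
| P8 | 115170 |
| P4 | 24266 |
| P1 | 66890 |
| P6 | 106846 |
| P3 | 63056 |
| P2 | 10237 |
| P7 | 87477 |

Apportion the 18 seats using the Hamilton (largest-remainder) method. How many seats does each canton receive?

Total 473942; standard divisor 473942/18 ≈ 26330.111.
Standard quotas: P8 4.3741, P4 0.9216, P1 2.5404, P6 4.0579, P3 2.3948, P2 0.3888, P7 3.3223.
Lower quotas: P8 4, P4 0, P1 2, P6 4, P3 2, P2 0, P7 3 (sum 15, leaving 3 seats).
Remainders in descending order: P4 0.9216, P1 0.5404, P3 0.3948, P2 0.3888, P8 0.3741, P7 0.3223, P6 0.0579.
The surplus seats go to P4, P1, P3.

P8 4; P4 1; P1 3; P6 4; P3 3; P2 0; P7 3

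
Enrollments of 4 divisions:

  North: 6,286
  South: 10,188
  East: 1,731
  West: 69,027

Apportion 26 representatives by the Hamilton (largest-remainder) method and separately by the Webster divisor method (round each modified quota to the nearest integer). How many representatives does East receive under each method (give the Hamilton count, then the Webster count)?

Hamilton: North 2, South 3, East 0, West 21.
Webster: North 2, South 3, East 1, West 20.
East gets 0 under Hamilton and 1 under Webster.

0 and 1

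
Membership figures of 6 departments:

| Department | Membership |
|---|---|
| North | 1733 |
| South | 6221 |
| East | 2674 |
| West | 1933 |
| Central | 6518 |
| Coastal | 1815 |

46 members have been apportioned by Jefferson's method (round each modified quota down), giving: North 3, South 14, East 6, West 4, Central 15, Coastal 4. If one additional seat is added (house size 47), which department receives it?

North

Priority for the next seat is population ÷ (current seats + 1).
Priorities: North 433.250, South 414.733, East 382.000, West 386.600, Central 407.375, Coastal 363.000.
Highest priority: North.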